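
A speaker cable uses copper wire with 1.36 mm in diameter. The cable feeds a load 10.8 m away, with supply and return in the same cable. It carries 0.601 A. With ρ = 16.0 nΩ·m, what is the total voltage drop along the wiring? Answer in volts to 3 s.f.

0.143 V

ρ = 16.0 nΩ·m = 1.60×10^-8 Ω·m
A = π(d/2)² = π(6.8000e-04 m)² = 1.453e-06 m²
Total conductor length (both ways) L = 2 × 10.8 = 21.6 m
R = ρL/A = (1.60×10^-8)(21.6)/(1.453e-06) = 0.2379 Ω
V = IR = 0.601 × 0.2379 = 0.143 V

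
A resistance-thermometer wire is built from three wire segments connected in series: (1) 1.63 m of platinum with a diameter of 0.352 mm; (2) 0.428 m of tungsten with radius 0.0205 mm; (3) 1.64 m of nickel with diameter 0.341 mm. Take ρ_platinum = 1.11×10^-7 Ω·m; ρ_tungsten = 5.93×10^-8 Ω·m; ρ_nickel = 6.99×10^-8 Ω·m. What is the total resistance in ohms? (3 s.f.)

Seg 1: A = π(d/2)² = π(1.7600e-04 m)² = 9.731e-08 m²
R_1 = (1.11×10^-7)(1.63)/(9.731e-08) = 1.859 Ω
Seg 2: A = πr² = π(2.0500e-05 m)² = 1.320e-09 m²
R_2 = (5.93×10^-8)(0.428)/(1.320e-09) = 19.22 Ω
Seg 3: A = π(d/2)² = π(1.7050e-04 m)² = 9.133e-08 m²
R_3 = (6.99×10^-8)(1.64)/(9.133e-08) = 1.255 Ω
R_total = R_1 + R_2 + R_3 = 22.3 Ω

22.3 Ω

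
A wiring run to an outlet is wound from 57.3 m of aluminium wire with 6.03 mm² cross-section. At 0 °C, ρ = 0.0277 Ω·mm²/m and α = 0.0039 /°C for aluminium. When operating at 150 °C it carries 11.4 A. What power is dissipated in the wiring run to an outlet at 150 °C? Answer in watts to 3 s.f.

ρ = 0.0277 Ω·mm²/m = 2.77×10^-8 Ω·m
A = 6.03 mm² = 6.030e-06 m²
R₍0₎ = ρL/A = (2.77×10^-8)(57.3)/(6.030e-06) = 0.2632 Ω
R₍150₎ = R₍0₎(1 + αΔT) = 0.2632 × (1 + 0.0039×150) = 0.4172 Ω
P = I²R = (11.4)² × 0.4172 = 54.2 W

54.2 W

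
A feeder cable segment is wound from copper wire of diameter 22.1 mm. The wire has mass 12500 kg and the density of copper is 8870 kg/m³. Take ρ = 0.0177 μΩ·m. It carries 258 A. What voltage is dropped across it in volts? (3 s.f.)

ρ = 0.0177 μΩ·m = 1.77×10^-8 Ω·m
A = π(d/2)² = π(1.1050e-02 m)² = 3.8360e-04 m²
L = m/(density·A) = 12500/(8870×3.8360e-04) = 3674 m
R = ρL/A = (1.77×10^-8)(3674)/(3.8360e-04) = 0.1695 Ω
V = IR = 258 × 0.1695 = 43.7 V

43.7 V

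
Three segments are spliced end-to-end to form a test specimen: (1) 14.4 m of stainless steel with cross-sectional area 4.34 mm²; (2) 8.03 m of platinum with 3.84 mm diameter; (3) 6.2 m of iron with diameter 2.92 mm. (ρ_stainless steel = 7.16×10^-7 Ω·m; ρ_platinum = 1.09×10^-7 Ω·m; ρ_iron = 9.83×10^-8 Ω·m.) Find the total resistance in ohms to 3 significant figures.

2.54 Ω

Seg 1: A = 4.34 mm² = 4.340e-06 m²
R_1 = (7.16×10^-7)(14.4)/(4.340e-06) = 2.376 Ω
Seg 2: A = π(d/2)² = π(1.9200e-03 m)² = 1.158e-05 m²
R_2 = (1.09×10^-7)(8.03)/(1.158e-05) = 0.07558 Ω
Seg 3: A = π(d/2)² = π(1.4600e-03 m)² = 6.697e-06 m²
R_3 = (9.83×10^-8)(6.2)/(6.697e-06) = 0.09101 Ω
R_total = R_1 + R_2 + R_3 = 2.54 Ω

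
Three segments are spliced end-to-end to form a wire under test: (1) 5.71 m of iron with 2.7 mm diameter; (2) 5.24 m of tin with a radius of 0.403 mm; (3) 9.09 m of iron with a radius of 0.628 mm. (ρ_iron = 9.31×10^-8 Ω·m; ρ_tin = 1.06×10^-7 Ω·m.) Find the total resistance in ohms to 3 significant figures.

1.86 Ω

Seg 1: A = π(d/2)² = π(1.3500e-03 m)² = 5.726e-06 m²
R_1 = (9.31×10^-8)(5.71)/(5.726e-06) = 0.09285 Ω
Seg 2: A = πr² = π(4.0300e-04 m)² = 5.102e-07 m²
R_2 = (1.06×10^-7)(5.24)/(5.102e-07) = 1.089 Ω
Seg 3: A = πr² = π(6.2800e-04 m)² = 1.239e-06 m²
R_3 = (9.31×10^-8)(9.09)/(1.239e-06) = 0.683 Ω
R_total = R_1 + R_2 + R_3 = 1.86 Ω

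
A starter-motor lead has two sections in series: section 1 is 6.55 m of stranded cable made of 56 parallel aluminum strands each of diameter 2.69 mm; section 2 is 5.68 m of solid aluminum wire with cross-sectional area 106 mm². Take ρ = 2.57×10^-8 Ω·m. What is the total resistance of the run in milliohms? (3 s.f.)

1.91 mΩ

Section 1: A_strand = π(1.3450e-03)² = 5.683e-06 m²; R₁ = ρL/(N·A_s) = (2.57×10^-8)(6.55)/(56×5.683e-06) = 5.289×10^-4 Ω
Section 2: A = 106 mm² = 1.060e-04 m²
R₂ = (2.57×10^-8)(5.68)/(1.060e-04) = 0.001377 Ω
R = R₁ + R₂ = 1.91 mΩ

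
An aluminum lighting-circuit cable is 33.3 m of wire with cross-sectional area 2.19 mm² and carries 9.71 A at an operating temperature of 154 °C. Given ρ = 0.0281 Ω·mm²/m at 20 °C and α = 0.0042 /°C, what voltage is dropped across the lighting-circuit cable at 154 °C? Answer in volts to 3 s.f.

6.48 V

ρ = 0.0281 Ω·mm²/m = 2.81×10^-8 Ω·m
A = 2.19 mm² = 2.190e-06 m²
R₍20₎ = ρL/A = (2.81×10^-8)(33.3)/(2.190e-06) = 0.4273 Ω
R₍154₎ = R₍20₎(1 + αΔT) = 0.4273 × (1 + 0.0042×134) = 0.6677 Ω
V = IR = 9.71 × 0.6677 = 6.48 V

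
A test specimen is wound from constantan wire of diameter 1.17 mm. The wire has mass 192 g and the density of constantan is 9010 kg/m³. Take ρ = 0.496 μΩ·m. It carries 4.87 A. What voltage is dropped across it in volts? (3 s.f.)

44.5 V

ρ = 0.496 μΩ·m = 4.96×10^-7 Ω·m
A = π(d/2)² = π(5.8500e-04 m)² = 1.0751e-06 m²
L = m/(density·A) = 0.192/(9010×1.0751e-06) = 19.82 m
R = ρL/A = (4.96×10^-7)(19.82)/(1.0751e-06) = 9.144 Ω
V = IR = 4.87 × 9.144 = 44.5 V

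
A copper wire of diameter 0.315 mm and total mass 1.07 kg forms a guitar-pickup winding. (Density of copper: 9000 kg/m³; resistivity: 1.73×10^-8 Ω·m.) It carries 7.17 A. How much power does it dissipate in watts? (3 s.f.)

17400 W

A = π(d/2)² = π(1.5750e-04 m)² = 7.7931e-08 m²
L = m/(density·A) = 1.07/(9000×7.7931e-08) = 1526 m
R = ρL/A = (1.73×10^-8)(1526)/(7.7931e-08) = 338.7 Ω
P = I²R = (7.17)² × 338.7 = 17400 W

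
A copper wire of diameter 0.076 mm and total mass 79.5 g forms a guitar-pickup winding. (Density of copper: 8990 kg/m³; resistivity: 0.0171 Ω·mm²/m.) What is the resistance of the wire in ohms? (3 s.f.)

ρ = 0.0171 Ω·mm²/m = 1.71×10^-8 Ω·m
A = π(d/2)² = π(3.8000e-05 m)² = 4.5365e-09 m²
L = m/(density·A) = 0.0795/(8990×4.5365e-09) = 1949 m
R = ρL/A = (1.71×10^-8)(1949)/(4.5365e-09) = 7350 Ω

7350 Ω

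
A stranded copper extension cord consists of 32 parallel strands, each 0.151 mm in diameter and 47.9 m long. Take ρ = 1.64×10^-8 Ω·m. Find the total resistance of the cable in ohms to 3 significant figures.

A_strand = π(7.5500e-05 m)² = 1.791e-08 m²
R_strand = ρL/A = (1.64×10^-8)(47.9)/(1.791e-08) = 43.87 Ω
R_total = R_strand/N = 43.87/32 = 1.37 Ω

1.37 Ω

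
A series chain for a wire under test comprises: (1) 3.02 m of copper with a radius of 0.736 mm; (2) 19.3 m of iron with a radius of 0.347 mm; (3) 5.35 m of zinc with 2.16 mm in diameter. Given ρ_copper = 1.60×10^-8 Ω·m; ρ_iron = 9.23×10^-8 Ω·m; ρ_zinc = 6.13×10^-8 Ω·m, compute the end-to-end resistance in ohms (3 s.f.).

Seg 1: A = πr² = π(7.3600e-04 m)² = 1.702e-06 m²
R_1 = (1.60×10^-8)(3.02)/(1.702e-06) = 0.02839 Ω
Seg 2: A = πr² = π(3.4700e-04 m)² = 3.783e-07 m²
R_2 = (9.23×10^-8)(19.3)/(3.783e-07) = 4.709 Ω
Seg 3: A = π(d/2)² = π(1.0800e-03 m)² = 3.664e-06 m²
R_3 = (6.13×10^-8)(5.35)/(3.664e-06) = 0.0895 Ω
R_total = R_1 + R_2 + R_3 = 4.83 Ω

4.83 Ω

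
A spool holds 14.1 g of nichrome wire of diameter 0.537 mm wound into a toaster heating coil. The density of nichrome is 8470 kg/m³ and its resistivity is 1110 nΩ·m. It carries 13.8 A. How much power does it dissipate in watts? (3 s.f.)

6860 W

ρ = 1110 nΩ·m = 1.11×10^-6 Ω·m
A = π(d/2)² = π(2.6850e-04 m)² = 2.2648e-07 m²
L = m/(density·A) = 0.0141/(8470×2.2648e-07) = 7.35 m
R = ρL/A = (1.11×10^-6)(7.35)/(2.2648e-07) = 36.02 Ω
P = I²R = (13.8)² × 36.02 = 6860 W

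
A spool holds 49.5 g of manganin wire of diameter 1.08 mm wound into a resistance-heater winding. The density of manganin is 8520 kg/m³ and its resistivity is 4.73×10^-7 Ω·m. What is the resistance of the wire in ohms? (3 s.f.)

3.27 Ω

A = π(d/2)² = π(5.4000e-04 m)² = 9.1609e-07 m²
L = m/(density·A) = 0.0495/(8520×9.1609e-07) = 6.342 m
R = ρL/A = (4.73×10^-7)(6.342)/(9.1609e-07) = 3.27 Ω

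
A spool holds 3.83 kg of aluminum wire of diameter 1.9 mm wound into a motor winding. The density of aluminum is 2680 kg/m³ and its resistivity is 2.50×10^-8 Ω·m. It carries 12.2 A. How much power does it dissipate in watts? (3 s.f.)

A = π(d/2)² = π(9.5000e-04 m)² = 2.8353e-06 m²
L = m/(density·A) = 3.83/(2680×2.8353e-06) = 504 m
R = ρL/A = (2.50×10^-8)(504)/(2.8353e-06) = 4.444 Ω
P = I²R = (12.2)² × 4.444 = 661 W

661 W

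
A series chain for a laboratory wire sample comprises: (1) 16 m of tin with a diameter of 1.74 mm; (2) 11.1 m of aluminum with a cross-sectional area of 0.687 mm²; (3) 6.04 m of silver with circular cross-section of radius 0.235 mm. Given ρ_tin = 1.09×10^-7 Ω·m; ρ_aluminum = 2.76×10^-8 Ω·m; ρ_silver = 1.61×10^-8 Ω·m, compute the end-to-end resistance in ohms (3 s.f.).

Seg 1: A = π(d/2)² = π(8.7000e-04 m)² = 2.378e-06 m²
R_1 = (1.09×10^-7)(16)/(2.378e-06) = 0.7334 Ω
Seg 2: A = 0.687 mm² = 6.870e-07 m²
R_2 = (2.76×10^-8)(11.1)/(6.870e-07) = 0.4459 Ω
Seg 3: A = πr² = π(2.3500e-04 m)² = 1.735e-07 m²
R_3 = (1.61×10^-8)(6.04)/(1.735e-07) = 0.5605 Ω
R_total = R_1 + R_2 + R_3 = 1.74 Ω

1.74 Ω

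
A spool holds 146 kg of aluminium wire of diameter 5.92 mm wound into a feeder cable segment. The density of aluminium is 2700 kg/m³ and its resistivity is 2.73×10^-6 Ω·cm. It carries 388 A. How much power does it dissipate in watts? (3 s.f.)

2.93×10^5 W

ρ = 2.73×10^-6 Ω·cm = 2.73×10^-8 Ω·m
A = π(d/2)² = π(2.9600e-03 m)² = 2.7525e-05 m²
L = m/(density·A) = 146/(2700×2.7525e-05) = 1965 m
R = ρL/A = (2.73×10^-8)(1965)/(2.7525e-05) = 1.948 Ω
P = I²R = (388)² × 1.948 = 2.93×10^5 W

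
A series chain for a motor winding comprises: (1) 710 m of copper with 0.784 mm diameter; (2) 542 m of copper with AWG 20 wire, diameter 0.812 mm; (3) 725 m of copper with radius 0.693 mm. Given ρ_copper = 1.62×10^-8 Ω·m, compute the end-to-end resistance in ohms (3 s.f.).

Seg 1: A = π(d/2)² = π(3.9200e-04 m)² = 4.827e-07 m²
R_1 = (1.62×10^-8)(710)/(4.827e-07) = 23.83 Ω
Seg 2: A = π(0.812/2 mm)² = π(4.0600e-04 m)² = 5.178e-07 m²
R_2 = (1.62×10^-8)(542)/(5.178e-07) = 16.96 Ω
Seg 3: A = πr² = π(6.9300e-04 m)² = 1.509e-06 m²
R_3 = (1.62×10^-8)(725)/(1.509e-06) = 7.785 Ω
R_total = R_1 + R_2 + R_3 = 48.6 Ω

48.6 Ω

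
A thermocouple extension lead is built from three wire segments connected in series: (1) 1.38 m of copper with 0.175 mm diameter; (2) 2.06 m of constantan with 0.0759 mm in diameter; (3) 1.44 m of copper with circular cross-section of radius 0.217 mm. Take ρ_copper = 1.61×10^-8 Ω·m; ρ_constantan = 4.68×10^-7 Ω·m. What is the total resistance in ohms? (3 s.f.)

214 Ω

Seg 1: A = π(d/2)² = π(8.7500e-05 m)² = 2.405e-08 m²
R_1 = (1.61×10^-8)(1.38)/(2.405e-08) = 0.9237 Ω
Seg 2: A = π(d/2)² = π(3.7950e-05 m)² = 4.525e-09 m²
R_2 = (4.68×10^-7)(2.06)/(4.525e-09) = 213.1 Ω
Seg 3: A = πr² = π(2.1700e-04 m)² = 1.479e-07 m²
R_3 = (1.61×10^-8)(1.44)/(1.479e-07) = 0.1567 Ω
R_total = R_1 + R_2 + R_3 = 214 Ω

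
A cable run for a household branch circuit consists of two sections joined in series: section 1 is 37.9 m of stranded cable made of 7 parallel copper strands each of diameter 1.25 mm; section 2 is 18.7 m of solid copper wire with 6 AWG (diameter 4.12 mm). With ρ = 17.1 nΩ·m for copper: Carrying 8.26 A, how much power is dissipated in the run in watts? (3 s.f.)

6.78 W

ρ = 17.1 nΩ·m = 1.71×10^-8 Ω·m
Section 1: A_strand = π(6.2500e-04)² = 1.227e-06 m²; R₁ = ρL/(N·A_s) = (1.71×10^-8)(37.9)/(7×1.227e-06) = 0.07544 Ω
Section 2: A = π(4.12/2 mm)² = π(2.0600e-03 m)² = 1.333e-05 m²
R₂ = (1.71×10^-8)(18.7)/(1.333e-05) = 0.02399 Ω
R = R₁ + R₂ = 0.09943 Ω
P = I²R = (8.26)² × 0.09943 = 6.78 W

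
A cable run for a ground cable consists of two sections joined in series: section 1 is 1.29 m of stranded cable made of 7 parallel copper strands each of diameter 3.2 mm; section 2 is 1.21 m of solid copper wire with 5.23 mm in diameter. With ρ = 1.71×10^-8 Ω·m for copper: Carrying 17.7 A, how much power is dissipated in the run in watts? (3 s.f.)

0.424 W

Section 1: A_strand = π(1.6000e-03)² = 8.042e-06 m²; R₁ = ρL/(N·A_s) = (1.71×10^-8)(1.29)/(7×8.042e-06) = 3.918×10^-4 Ω
Section 2: A = π(d/2)² = π(2.6150e-03 m)² = 2.148e-05 m²
R₂ = (1.71×10^-8)(1.21)/(2.148e-05) = 9.631×10^-4 Ω
R = R₁ + R₂ = 0.001355 Ω
P = I²R = (17.7)² × 0.001355 = 0.424 W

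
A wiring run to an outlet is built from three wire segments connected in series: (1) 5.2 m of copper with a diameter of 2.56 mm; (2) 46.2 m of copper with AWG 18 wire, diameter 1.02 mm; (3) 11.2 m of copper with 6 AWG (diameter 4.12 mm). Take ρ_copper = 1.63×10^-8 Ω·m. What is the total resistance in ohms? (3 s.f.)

0.952 Ω

Seg 1: A = π(d/2)² = π(1.2800e-03 m)² = 5.147e-06 m²
R_1 = (1.63×10^-8)(5.2)/(5.147e-06) = 0.01647 Ω
Seg 2: A = π(1.02/2 mm)² = π(5.1000e-04 m)² = 8.171e-07 m²
R_2 = (1.63×10^-8)(46.2)/(8.171e-07) = 0.9216 Ω
Seg 3: A = π(4.12/2 mm)² = π(2.0600e-03 m)² = 1.333e-05 m²
R_3 = (1.63×10^-8)(11.2)/(1.333e-05) = 0.01369 Ω
R_total = R_1 + R_2 + R_3 = 0.952 Ω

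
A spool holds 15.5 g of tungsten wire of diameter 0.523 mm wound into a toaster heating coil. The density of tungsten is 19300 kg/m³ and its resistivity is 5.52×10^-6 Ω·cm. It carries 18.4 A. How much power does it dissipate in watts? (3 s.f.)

325 W

ρ = 5.52×10^-6 Ω·cm = 5.52×10^-8 Ω·m
A = π(d/2)² = π(2.6150e-04 m)² = 2.1483e-07 m²
L = m/(density·A) = 0.0155/(19300×2.1483e-07) = 3.738 m
R = ρL/A = (5.52×10^-8)(3.738)/(2.1483e-07) = 0.9606 Ω
P = I²R = (18.4)² × 0.9606 = 325 W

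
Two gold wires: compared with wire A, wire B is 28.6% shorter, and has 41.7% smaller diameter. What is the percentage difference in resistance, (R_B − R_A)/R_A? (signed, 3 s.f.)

110%

R ∝ L/d², so R_B/R_A = (1 − 28.6/100) × (1 − 41.7/100)⁻²
= 0.714 × 2.942 = 2.101
(R_B − R_A)/R_A = 2.101 − 1 = 110%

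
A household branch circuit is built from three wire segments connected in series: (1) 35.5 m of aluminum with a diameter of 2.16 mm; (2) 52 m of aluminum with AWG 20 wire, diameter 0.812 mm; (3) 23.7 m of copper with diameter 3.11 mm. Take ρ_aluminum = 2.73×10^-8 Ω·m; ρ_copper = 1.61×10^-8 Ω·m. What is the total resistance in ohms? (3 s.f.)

Seg 1: A = π(d/2)² = π(1.0800e-03 m)² = 3.664e-06 m²
R_1 = (2.73×10^-8)(35.5)/(3.664e-06) = 0.2645 Ω
Seg 2: A = π(0.812/2 mm)² = π(4.0600e-04 m)² = 5.178e-07 m²
R_2 = (2.73×10^-8)(52)/(5.178e-07) = 2.741 Ω
Seg 3: A = π(d/2)² = π(1.5550e-03 m)² = 7.596e-06 m²
R_3 = (1.61×10^-8)(23.7)/(7.596e-06) = 0.05023 Ω
R_total = R_1 + R_2 + R_3 = 3.06 Ω

3.06 Ω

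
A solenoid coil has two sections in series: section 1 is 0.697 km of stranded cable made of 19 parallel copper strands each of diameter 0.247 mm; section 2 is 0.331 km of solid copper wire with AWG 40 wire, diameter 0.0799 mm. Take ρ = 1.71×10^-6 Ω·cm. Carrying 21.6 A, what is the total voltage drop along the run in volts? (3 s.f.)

ρ = 1.71×10^-6 Ω·cm = 1.71×10^-8 Ω·m
Section 1: A_strand = π(1.2350e-04)² = 4.792e-08 m²; R₁ = ρL/(N·A_s) = (1.71×10^-8)(697)/(19×4.792e-08) = 13.09 Ω
Section 2: A = π(0.0799/2 mm)² = π(3.9950e-05 m)² = 5.014e-09 m²
R₂ = (1.71×10^-8)(331)/(5.014e-09) = 1129 Ω
R = R₁ + R₂ = 1142 Ω
V = IR = 21.6 × 1142 = 24700 V

24700 V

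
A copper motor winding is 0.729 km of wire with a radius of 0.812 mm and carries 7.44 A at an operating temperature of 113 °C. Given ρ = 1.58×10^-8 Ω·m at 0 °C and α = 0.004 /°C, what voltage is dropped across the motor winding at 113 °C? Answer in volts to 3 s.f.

A = πr² = π(8.1200e-04 m)² = 2.071e-06 m²
R₍0₎ = ρL/A = (1.58×10^-8)(729)/(2.071e-06) = 5.561 Ω
R₍113₎ = R₍0₎(1 + αΔT) = 5.561 × (1 + 0.004×113) = 8.074 Ω
V = IR = 7.44 × 8.074 = 60.1 V

60.1 V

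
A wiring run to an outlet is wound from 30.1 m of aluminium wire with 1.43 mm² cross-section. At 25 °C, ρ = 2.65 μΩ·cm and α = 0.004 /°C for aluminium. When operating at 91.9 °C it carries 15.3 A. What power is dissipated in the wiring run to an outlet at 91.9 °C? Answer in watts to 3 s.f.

166 W

ρ = 2.65 μΩ·cm = 2.65×10^-8 Ω·m
A = 1.43 mm² = 1.430e-06 m²
R₍25₎ = ρL/A = (2.65×10^-8)(30.1)/(1.430e-06) = 0.5578 Ω
R₍91.9₎ = R₍25₎(1 + αΔT) = 0.5578 × (1 + 0.004×66.9) = 0.7071 Ω
P = I²R = (15.3)² × 0.7071 = 166 W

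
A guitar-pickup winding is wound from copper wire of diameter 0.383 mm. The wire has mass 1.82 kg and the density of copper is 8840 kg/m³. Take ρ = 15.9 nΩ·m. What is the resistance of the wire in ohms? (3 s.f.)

247 Ω

ρ = 15.9 nΩ·m = 1.59×10^-8 Ω·m
A = π(d/2)² = π(1.9150e-04 m)² = 1.1521e-07 m²
L = m/(density·A) = 1.82/(8840×1.1521e-07) = 1787 m
R = ρL/A = (1.59×10^-8)(1787)/(1.1521e-07) = 247 Ω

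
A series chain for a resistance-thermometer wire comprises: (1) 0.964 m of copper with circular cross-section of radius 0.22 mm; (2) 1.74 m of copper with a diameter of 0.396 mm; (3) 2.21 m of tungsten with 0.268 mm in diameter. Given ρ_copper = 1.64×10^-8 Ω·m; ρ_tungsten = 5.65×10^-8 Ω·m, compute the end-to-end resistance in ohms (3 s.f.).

2.55 Ω

Seg 1: A = πr² = π(2.2000e-04 m)² = 1.521e-07 m²
R_1 = (1.64×10^-8)(0.964)/(1.521e-07) = 0.104 Ω
Seg 2: A = π(d/2)² = π(1.9800e-04 m)² = 1.232e-07 m²
R_2 = (1.64×10^-8)(1.74)/(1.232e-07) = 0.2317 Ω
Seg 3: A = π(d/2)² = π(1.3400e-04 m)² = 5.641e-08 m²
R_3 = (5.65×10^-8)(2.21)/(5.641e-08) = 2.214 Ω
R_total = R_1 + R_2 + R_3 = 2.55 Ω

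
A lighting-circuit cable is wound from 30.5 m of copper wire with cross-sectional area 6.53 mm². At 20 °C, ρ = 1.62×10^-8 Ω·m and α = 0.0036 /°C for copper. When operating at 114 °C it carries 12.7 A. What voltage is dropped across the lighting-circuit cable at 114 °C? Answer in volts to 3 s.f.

A = 6.53 mm² = 6.530e-06 m²
R₍20₎ = ρL/A = (1.62×10^-8)(30.5)/(6.530e-06) = 0.07567 Ω
R₍114₎ = R₍20₎(1 + αΔT) = 0.07567 × (1 + 0.0036×94) = 0.1013 Ω
V = IR = 12.7 × 0.1013 = 1.29 V

1.29 V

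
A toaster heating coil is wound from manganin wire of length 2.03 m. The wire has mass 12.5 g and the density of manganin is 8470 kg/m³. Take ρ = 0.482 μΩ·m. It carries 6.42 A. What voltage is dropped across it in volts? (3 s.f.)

ρ = 0.482 μΩ·m = 4.82×10^-7 Ω·m
A = m/(density·L) = 0.0125/(8470×2.03) = 7.2699e-07 m²
R = ρL/A = (4.82×10^-7)(2.03)/(7.2699e-07) = 1.346 Ω
V = IR = 6.42 × 1.346 = 8.64 V

8.64 V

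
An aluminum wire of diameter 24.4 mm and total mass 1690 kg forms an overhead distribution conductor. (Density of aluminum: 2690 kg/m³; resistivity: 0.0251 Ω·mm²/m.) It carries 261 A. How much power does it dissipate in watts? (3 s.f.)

4910 W

ρ = 0.0251 Ω·mm²/m = 2.51×10^-8 Ω·m
A = π(d/2)² = π(1.2200e-02 m)² = 4.6759e-04 m²
L = m/(density·A) = 1690/(2690×4.6759e-04) = 1344 m
R = ρL/A = (2.51×10^-8)(1344)/(4.6759e-04) = 0.07212 Ω
P = I²R = (261)² × 0.07212 = 4910 W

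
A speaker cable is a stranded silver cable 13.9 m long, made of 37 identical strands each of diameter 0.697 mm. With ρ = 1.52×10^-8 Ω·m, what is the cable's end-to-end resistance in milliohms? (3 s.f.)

15.0 mΩ

A_strand = π(3.4850e-04 m)² = 3.816e-07 m²
R_strand = ρL/A = (1.52×10^-8)(13.9)/(3.816e-07) = 0.5537 Ω
R_total = R_strand/N = 0.5537/37 = 15.0 mΩ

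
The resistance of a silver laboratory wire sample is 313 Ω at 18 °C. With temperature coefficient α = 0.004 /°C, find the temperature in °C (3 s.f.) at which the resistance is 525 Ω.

R = R₀(1 + α(T − T₀)) ⇒ T = T₀ + (R/R₀ − 1)/α
T = 18 + (525/313 − 1)/0.004 = 18 + (0.6773)/0.004 = 187 °C

187 °C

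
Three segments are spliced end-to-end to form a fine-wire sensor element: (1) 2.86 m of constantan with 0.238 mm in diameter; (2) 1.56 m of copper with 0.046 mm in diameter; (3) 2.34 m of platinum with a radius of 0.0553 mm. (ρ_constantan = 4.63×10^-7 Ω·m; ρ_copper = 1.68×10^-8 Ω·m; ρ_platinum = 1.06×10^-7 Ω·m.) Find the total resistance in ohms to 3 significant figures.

71.4 Ω

Seg 1: A = π(d/2)² = π(1.1900e-04 m)² = 4.449e-08 m²
R_1 = (4.63×10^-7)(2.86)/(4.449e-08) = 29.76 Ω
Seg 2: A = π(d/2)² = π(2.3000e-05 m)² = 1.662e-09 m²
R_2 = (1.68×10^-8)(1.56)/(1.662e-09) = 15.77 Ω
Seg 3: A = πr² = π(5.5300e-05 m)² = 9.607e-09 m²
R_3 = (1.06×10^-7)(2.34)/(9.607e-09) = 25.82 Ω
R_total = R_1 + R_2 + R_3 = 71.4 Ω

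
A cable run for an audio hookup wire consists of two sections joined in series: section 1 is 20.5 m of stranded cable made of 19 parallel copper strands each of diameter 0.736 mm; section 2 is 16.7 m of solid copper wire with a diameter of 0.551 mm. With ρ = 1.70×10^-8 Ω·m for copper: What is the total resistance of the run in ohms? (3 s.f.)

Section 1: A_strand = π(3.6800e-04)² = 4.254e-07 m²; R₁ = ρL/(N·A_s) = (1.70×10^-8)(20.5)/(19×4.254e-07) = 0.04311 Ω
Section 2: A = π(d/2)² = π(2.7550e-04 m)² = 2.384e-07 m²
R₂ = (1.70×10^-8)(16.7)/(2.384e-07) = 1.191 Ω
R = R₁ + R₂ = 1.23 Ω

1.23 Ω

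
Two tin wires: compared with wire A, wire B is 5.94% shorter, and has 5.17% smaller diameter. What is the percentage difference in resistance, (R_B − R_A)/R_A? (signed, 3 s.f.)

R ∝ L/d², so R_B/R_A = (1 − 5.94/100) × (1 − 5.17/100)⁻²
= 0.9406 × 1.112 = 1.046
(R_B − R_A)/R_A = 1.046 − 1 = 4.60%

4.60%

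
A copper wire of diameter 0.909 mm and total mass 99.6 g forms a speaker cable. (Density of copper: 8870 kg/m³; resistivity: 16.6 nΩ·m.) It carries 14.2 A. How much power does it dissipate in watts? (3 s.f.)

ρ = 16.6 nΩ·m = 1.66×10^-8 Ω·m
A = π(d/2)² = π(4.5450e-04 m)² = 6.4896e-07 m²
L = m/(density·A) = 0.0996/(8870×6.4896e-07) = 17.3 m
R = ρL/A = (1.66×10^-8)(17.3)/(6.4896e-07) = 0.4426 Ω
P = I²R = (14.2)² × 0.4426 = 89.2 W

89.2 W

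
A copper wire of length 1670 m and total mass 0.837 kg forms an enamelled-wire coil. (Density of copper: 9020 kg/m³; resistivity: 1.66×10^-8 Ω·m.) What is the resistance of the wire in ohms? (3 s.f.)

A = m/(density·L) = 0.837/(9020×1670) = 5.5565e-08 m²
R = ρL/A = (1.66×10^-8)(1670)/(5.5565e-08) = 499 Ω

499 Ω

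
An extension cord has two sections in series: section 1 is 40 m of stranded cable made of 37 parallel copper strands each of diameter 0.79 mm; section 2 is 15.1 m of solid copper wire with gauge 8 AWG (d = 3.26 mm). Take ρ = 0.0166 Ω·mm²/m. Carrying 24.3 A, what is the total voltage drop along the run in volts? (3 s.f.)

ρ = 0.0166 Ω·mm²/m = 1.66×10^-8 Ω·m
Section 1: A_strand = π(3.9500e-04)² = 4.902e-07 m²; R₁ = ρL/(N·A_s) = (1.66×10^-8)(40)/(37×4.902e-07) = 0.03661 Ω
Section 2: A = π(3.26/2 mm)² = π(1.6300e-03 m)² = 8.347e-06 m²
R₂ = (1.66×10^-8)(15.1)/(8.347e-06) = 0.03003 Ω
R = R₁ + R₂ = 0.06664 Ω
V = IR = 24.3 × 0.06664 = 1.62 V

1.62 V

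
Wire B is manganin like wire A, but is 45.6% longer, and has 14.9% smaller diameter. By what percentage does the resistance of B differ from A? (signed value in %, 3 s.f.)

101%

R ∝ L/d², so R_B/R_A = (1 + 45.6/100) × (1 − 14.9/100)⁻²
= 1.456 × 1.381 = 2.01
(R_B − R_A)/R_A = 2.01 − 1 = 101%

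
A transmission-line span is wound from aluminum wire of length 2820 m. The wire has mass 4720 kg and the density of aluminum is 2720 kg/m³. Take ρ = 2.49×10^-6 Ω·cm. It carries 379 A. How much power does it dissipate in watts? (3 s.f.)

ρ = 2.49×10^-6 Ω·cm = 2.49×10^-8 Ω·m
A = m/(density·L) = 4720/(2720×2820) = 6.1535e-04 m²
R = ρL/A = (2.49×10^-8)(2820)/(6.1535e-04) = 0.1141 Ω
P = I²R = (379)² × 0.1141 = 16400 W

16400 W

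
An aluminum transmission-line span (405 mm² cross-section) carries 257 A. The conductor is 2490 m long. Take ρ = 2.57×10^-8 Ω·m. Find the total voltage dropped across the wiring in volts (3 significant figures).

40.6 V

A = 405 mm² = 4.050e-04 m²
R = ρL/A = (2.57×10^-8)(2490)/(4.050e-04) = 0.158 Ω
V = IR = 257 × 0.158 = 40.6 V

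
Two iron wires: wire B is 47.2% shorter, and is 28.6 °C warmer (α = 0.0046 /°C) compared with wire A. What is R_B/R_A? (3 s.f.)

0.597

R ∝ ρL/d² with ρ ∝ (1+αΔT), so R_B/R_A = (1 − 47.2/100) × (1 + 0.0046×28.6)
= 0.528 × 1.132 = 0.597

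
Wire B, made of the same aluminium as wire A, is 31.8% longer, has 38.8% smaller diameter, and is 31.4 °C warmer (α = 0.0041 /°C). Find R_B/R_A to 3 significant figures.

R ∝ ρL/d² with ρ ∝ (1+αΔT), so R_B/R_A = (1 + 31.8/100) × (1 − 38.8/100)⁻² × (1 + 0.0041×31.4)
= 1.318 × 2.67 × 1.129 = 3.97

3.97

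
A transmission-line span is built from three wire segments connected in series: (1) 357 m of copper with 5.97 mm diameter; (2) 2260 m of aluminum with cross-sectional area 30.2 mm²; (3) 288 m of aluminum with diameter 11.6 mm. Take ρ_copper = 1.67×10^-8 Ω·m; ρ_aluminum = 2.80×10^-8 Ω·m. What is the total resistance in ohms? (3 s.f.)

2.38 Ω

Seg 1: A = π(d/2)² = π(2.9850e-03 m)² = 2.799e-05 m²
R_1 = (1.67×10^-8)(357)/(2.799e-05) = 0.213 Ω
Seg 2: A = 30.2 mm² = 3.020e-05 m²
R_2 = (2.80×10^-8)(2260)/(3.020e-05) = 2.095 Ω
Seg 3: A = π(d/2)² = π(5.8000e-03 m)² = 1.057e-04 m²
R_3 = (2.80×10^-8)(288)/(1.057e-04) = 0.0763 Ω
R_total = R_1 + R_2 + R_3 = 2.38 Ω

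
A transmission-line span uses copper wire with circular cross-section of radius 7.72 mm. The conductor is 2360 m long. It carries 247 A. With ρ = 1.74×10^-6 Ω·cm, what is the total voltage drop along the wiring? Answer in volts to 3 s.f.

54.2 V

ρ = 1.74×10^-6 Ω·cm = 1.74×10^-8 Ω·m
A = πr² = π(7.7200e-03 m)² = 1.872e-04 m²
R = ρL/A = (1.74×10^-8)(2360)/(1.872e-04) = 0.2193 Ω
V = IR = 247 × 0.2193 = 54.2 V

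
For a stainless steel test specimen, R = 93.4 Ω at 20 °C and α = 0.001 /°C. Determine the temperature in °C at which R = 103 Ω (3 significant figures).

R = R₀(1 + α(T − T₀)) ⇒ T = T₀ + (R/R₀ − 1)/α
T = 20 + (103/93.4 − 1)/0.001 = 20 + (0.1028)/0.001 = 123 °C

123 °C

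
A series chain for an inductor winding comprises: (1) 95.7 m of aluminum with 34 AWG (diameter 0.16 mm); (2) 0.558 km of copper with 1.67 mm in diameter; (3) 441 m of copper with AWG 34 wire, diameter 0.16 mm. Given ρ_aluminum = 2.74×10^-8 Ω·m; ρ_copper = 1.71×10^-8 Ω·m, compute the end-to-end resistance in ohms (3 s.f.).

Seg 1: A = π(0.16/2 mm)² = π(8.0000e-05 m)² = 2.011e-08 m²
R_1 = (2.74×10^-8)(95.7)/(2.011e-08) = 130.4 Ω
Seg 2: A = π(d/2)² = π(8.3500e-04 m)² = 2.190e-06 m²
R_2 = (1.71×10^-8)(558)/(2.190e-06) = 4.356 Ω
Seg 3: A = π(0.16/2 mm)² = π(8.0000e-05 m)² = 2.011e-08 m²
R_3 = (1.71×10^-8)(441)/(2.011e-08) = 375.1 Ω
R_total = R_1 + R_2 + R_3 = 510 Ω

510 Ω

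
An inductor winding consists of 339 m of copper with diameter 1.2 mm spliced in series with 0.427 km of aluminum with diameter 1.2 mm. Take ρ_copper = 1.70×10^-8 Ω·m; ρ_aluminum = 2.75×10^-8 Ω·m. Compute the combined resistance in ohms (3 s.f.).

Segment 1: A = π(d/2)² = π(6.0000e-04 m)² = 1.131e-06 m²
R₁ = ρL/A = (1.70×10^-8)(339)/(1.131e-06) = 5.096 Ω
R₂ = (2.75×10^-8)(427)/(1.131e-06) = 10.38 Ω
R = R₁ + R₂ = 15.5 Ω

15.5 Ω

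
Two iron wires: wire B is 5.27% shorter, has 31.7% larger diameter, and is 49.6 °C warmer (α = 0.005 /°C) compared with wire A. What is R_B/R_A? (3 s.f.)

0.682

R ∝ ρL/d² with ρ ∝ (1+αΔT), so R_B/R_A = (1 − 5.27/100) × (1 + 31.7/100)⁻² × (1 + 0.005×49.6)
= 0.9473 × 0.5765 × 1.248 = 0.682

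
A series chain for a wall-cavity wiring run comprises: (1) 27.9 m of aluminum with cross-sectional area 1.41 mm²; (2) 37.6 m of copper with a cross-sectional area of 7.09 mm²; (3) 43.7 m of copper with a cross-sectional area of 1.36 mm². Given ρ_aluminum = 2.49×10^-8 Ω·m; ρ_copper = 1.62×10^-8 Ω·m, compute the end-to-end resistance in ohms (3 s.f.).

Seg 1: A = 1.41 mm² = 1.410e-06 m²
R_1 = (2.49×10^-8)(27.9)/(1.410e-06) = 0.4927 Ω
Seg 2: A = 7.09 mm² = 7.090e-06 m²
R_2 = (1.62×10^-8)(37.6)/(7.090e-06) = 0.08591 Ω
Seg 3: A = 1.36 mm² = 1.360e-06 m²
R_3 = (1.62×10^-8)(43.7)/(1.360e-06) = 0.5205 Ω
R_total = R_1 + R_2 + R_3 = 1.10 Ω

1.10 Ω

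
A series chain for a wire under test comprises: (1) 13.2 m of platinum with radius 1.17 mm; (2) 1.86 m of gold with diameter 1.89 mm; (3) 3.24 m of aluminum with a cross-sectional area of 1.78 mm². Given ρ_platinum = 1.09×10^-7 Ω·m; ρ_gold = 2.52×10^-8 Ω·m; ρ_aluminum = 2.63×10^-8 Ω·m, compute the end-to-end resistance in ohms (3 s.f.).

0.399 Ω

Seg 1: A = πr² = π(1.1700e-03 m)² = 4.301e-06 m²
R_1 = (1.09×10^-7)(13.2)/(4.301e-06) = 0.3346 Ω
Seg 2: A = π(d/2)² = π(9.4500e-04 m)² = 2.806e-06 m²
R_2 = (2.52×10^-8)(1.86)/(2.806e-06) = 0.01671 Ω
Seg 3: A = 1.78 mm² = 1.780e-06 m²
R_3 = (2.63×10^-8)(3.24)/(1.780e-06) = 0.04787 Ω
R_total = R_1 + R_2 + R_3 = 0.399 Ω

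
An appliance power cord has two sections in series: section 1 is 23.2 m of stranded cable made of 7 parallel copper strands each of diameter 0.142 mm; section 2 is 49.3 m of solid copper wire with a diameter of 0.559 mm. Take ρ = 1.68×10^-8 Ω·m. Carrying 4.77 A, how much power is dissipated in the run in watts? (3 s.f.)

Section 1: A_strand = π(7.1000e-05)² = 1.584e-08 m²; R₁ = ρL/(N·A_s) = (1.68×10^-8)(23.2)/(7×1.584e-08) = 3.516 Ω
Section 2: A = π(d/2)² = π(2.7950e-04 m)² = 2.454e-07 m²
R₂ = (1.68×10^-8)(49.3)/(2.454e-07) = 3.375 Ω
R = R₁ + R₂ = 6.891 Ω
P = I²R = (4.77)² × 6.891 = 157 W

157 W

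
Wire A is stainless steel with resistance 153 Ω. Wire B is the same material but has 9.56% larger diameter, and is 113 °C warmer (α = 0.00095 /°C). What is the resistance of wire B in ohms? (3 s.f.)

141 Ω

R ∝ ρL/d² with ρ ∝ (1+αΔT), so R_B/R_A = (1 + 9.56/100)⁻² × (1 + 0.00095×113)
= 0.8331 × 1.107 = 0.9225
R_B = 0.9225 × 153 = 141 Ω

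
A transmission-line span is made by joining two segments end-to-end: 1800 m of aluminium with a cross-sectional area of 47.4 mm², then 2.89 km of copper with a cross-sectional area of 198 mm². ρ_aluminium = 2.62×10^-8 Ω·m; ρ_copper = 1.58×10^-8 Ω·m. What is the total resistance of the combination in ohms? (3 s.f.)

1.23 Ω

Segment 1: A = 47.4 mm² = 4.740e-05 m²
R₁ = ρL/A = (2.62×10^-8)(1800)/(4.740e-05) = 0.9949 Ω
Segment 2: A = 198 mm² = 1.980e-04 m²
R₂ = (1.58×10^-8)(2890)/(1.980e-04) = 0.2306 Ω
R = R₁ + R₂ = 1.23 Ω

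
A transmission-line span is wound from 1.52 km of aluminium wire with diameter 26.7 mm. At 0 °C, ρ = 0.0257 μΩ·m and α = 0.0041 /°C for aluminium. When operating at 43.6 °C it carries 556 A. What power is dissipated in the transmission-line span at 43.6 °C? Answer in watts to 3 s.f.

ρ = 0.0257 μΩ·m = 2.57×10^-8 Ω·m
A = π(d/2)² = π(1.3350e-02 m)² = 5.599e-04 m²
R₍0₎ = ρL/A = (2.57×10^-8)(1520)/(5.599e-04) = 0.06977 Ω
R₍43.6₎ = R₍0₎(1 + αΔT) = 0.06977 × (1 + 0.0041×43.6) = 0.08224 Ω
P = I²R = (556)² × 0.08224 = 25400 W

25400 W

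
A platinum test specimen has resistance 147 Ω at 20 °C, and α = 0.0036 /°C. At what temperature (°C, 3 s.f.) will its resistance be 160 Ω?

R = R₀(1 + α(T − T₀)) ⇒ T = T₀ + (R/R₀ − 1)/α
T = 20 + (160/147 − 1)/0.0036 = 20 + (0.08844)/0.0036 = 44.6 °C

44.6 °C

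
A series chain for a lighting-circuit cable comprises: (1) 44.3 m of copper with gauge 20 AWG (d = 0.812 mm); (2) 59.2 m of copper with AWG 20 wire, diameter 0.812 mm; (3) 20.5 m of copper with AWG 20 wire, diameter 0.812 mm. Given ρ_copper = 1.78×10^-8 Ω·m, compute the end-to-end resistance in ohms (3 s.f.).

4.26 Ω

Seg 1: A = π(0.812/2 mm)² = π(4.0600e-04 m)² = 5.178e-07 m²
R_1 = (1.78×10^-8)(44.3)/(5.178e-07) = 1.523 Ω
Seg 2: A = π(0.812/2 mm)² = π(4.0600e-04 m)² = 5.178e-07 m²
R_2 = (1.78×10^-8)(59.2)/(5.178e-07) = 2.035 Ω
Seg 3: A = π(0.812/2 mm)² = π(4.0600e-04 m)² = 5.178e-07 m²
R_3 = (1.78×10^-8)(20.5)/(5.178e-07) = 0.7046 Ω
R_total = R_1 + R_2 + R_3 = 4.26 Ω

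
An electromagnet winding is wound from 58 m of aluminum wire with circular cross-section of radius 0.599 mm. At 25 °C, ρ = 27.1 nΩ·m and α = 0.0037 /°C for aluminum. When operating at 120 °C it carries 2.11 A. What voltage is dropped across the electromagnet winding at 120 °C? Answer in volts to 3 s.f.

3.98 V

ρ = 27.1 nΩ·m = 2.71×10^-8 Ω·m
A = πr² = π(5.9900e-04 m)² = 1.127e-06 m²
R₍25₎ = ρL/A = (2.71×10^-8)(58)/(1.127e-06) = 1.394 Ω
R₍120₎ = R₍25₎(1 + αΔT) = 1.394 × (1 + 0.0037×95) = 1.885 Ω
V = IR = 2.11 × 1.885 = 3.98 V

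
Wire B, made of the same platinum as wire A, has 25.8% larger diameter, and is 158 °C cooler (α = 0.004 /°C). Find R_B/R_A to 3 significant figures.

0.233

R ∝ ρL/d² with ρ ∝ (1+αΔT), so R_B/R_A = (1 + 25.8/100)⁻² × (1 − 0.004×158)
= 0.6319 × 0.368 = 0.233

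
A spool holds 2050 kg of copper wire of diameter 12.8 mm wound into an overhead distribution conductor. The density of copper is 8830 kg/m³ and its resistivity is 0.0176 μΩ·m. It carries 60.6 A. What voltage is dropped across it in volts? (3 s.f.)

ρ = 0.0176 μΩ·m = 1.76×10^-8 Ω·m
A = π(d/2)² = π(6.4000e-03 m)² = 1.2868e-04 m²
L = m/(density·A) = 2050/(8830×1.2868e-04) = 1804 m
R = ρL/A = (1.76×10^-8)(1804)/(1.2868e-04) = 0.2468 Ω
V = IR = 60.6 × 0.2468 = 15.0 V

15.0 V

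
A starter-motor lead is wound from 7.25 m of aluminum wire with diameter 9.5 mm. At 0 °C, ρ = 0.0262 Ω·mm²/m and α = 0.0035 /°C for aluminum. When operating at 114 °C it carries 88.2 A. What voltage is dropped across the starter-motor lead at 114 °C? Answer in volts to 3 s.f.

ρ = 0.0262 Ω·mm²/m = 2.62×10^-8 Ω·m
A = π(d/2)² = π(4.7500e-03 m)² = 7.088e-05 m²
R₍0₎ = ρL/A = (2.62×10^-8)(7.25)/(7.088e-05) = 0.00268 Ω
R₍114₎ = R₍0₎(1 + αΔT) = 0.00268 × (1 + 0.0035×114) = 0.003749 Ω
V = IR = 88.2 × 0.003749 = 0.331 V

0.331 V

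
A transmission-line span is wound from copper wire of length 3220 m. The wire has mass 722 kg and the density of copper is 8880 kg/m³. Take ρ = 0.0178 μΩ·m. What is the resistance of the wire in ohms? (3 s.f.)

ρ = 0.0178 μΩ·m = 1.78×10^-8 Ω·m
A = m/(density·L) = 722/(8880×3220) = 2.5250e-05 m²
R = ρL/A = (1.78×10^-8)(3220)/(2.5250e-05) = 2.27 Ω

2.27 Ω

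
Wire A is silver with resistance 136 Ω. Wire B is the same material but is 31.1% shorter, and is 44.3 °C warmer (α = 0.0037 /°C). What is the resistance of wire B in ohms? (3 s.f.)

109 Ω

R ∝ ρL/d² with ρ ∝ (1+αΔT), so R_B/R_A = (1 − 31.1/100) × (1 + 0.0037×44.3)
= 0.689 × 1.164 = 0.8019
R_B = 0.8019 × 136 = 109 Ω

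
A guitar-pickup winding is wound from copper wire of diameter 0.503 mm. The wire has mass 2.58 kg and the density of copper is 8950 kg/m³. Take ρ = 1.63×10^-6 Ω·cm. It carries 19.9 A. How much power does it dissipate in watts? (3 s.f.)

47100 W

ρ = 1.63×10^-6 Ω·cm = 1.63×10^-8 Ω·m
A = π(d/2)² = π(2.5150e-04 m)² = 1.9871e-07 m²
L = m/(density·A) = 2.58/(8950×1.9871e-07) = 1451 m
R = ρL/A = (1.63×10^-8)(1451)/(1.9871e-07) = 119 Ω
P = I²R = (19.9)² × 119 = 47100 W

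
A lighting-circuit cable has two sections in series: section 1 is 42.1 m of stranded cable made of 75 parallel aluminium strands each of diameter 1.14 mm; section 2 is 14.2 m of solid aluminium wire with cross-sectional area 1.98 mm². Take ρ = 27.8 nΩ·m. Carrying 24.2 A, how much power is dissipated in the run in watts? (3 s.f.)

ρ = 27.8 nΩ·m = 2.78×10^-8 Ω·m
Section 1: A_strand = π(5.7000e-04)² = 1.021e-06 m²; R₁ = ρL/(N·A_s) = (2.78×10^-8)(42.1)/(75×1.021e-06) = 0.01529 Ω
Section 2: A = 1.98 mm² = 1.980e-06 m²
R₂ = (2.78×10^-8)(14.2)/(1.980e-06) = 0.1994 Ω
R = R₁ + R₂ = 0.2147 Ω
P = I²R = (24.2)² × 0.2147 = 126 W

126 W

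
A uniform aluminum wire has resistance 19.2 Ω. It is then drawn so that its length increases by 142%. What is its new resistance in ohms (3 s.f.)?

k = 1 + 142/100 = 2.42; volume constant ⇒ A' = A/k, so R' = k²R.
R' = 5.856 × 19.2 = 112 Ω

112 Ω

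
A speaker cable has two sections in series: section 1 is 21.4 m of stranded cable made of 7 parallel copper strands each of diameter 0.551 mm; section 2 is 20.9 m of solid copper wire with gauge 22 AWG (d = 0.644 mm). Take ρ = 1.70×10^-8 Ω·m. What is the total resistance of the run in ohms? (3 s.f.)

Section 1: A_strand = π(2.7550e-04)² = 2.384e-07 m²; R₁ = ρL/(N·A_s) = (1.70×10^-8)(21.4)/(7×2.384e-07) = 0.218 Ω
Section 2: A = π(0.644/2 mm)² = π(3.2200e-04 m)² = 3.257e-07 m²
R₂ = (1.70×10^-8)(20.9)/(3.257e-07) = 1.091 Ω
R = R₁ + R₂ = 1.31 Ω

1.31 Ω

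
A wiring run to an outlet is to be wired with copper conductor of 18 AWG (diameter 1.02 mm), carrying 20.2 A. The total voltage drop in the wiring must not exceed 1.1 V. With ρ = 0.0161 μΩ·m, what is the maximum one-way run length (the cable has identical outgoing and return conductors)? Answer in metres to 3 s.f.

ρ = 0.0161 μΩ·m = 1.61×10^-8 Ω·m
A = π(1.02/2 mm)² = π(5.1000e-04 m)² = 8.171e-07 m²
L_max = V_max·A/(2·ρI) = (1.1)(8.171e-07)/(2×1.61×10^-8×20.2) = 1.38 m

1.38 m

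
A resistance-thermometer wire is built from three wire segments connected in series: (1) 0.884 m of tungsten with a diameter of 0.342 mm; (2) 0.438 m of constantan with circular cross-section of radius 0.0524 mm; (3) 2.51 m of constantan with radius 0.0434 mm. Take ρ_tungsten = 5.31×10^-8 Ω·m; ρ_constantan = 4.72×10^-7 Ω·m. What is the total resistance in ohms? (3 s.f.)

225 Ω

Seg 1: A = π(d/2)² = π(1.7100e-04 m)² = 9.186e-08 m²
R_1 = (5.31×10^-8)(0.884)/(9.186e-08) = 0.511 Ω
Seg 2: A = πr² = π(5.2400e-05 m)² = 8.626e-09 m²
R_2 = (4.72×10^-7)(0.438)/(8.626e-09) = 23.97 Ω
Seg 3: A = πr² = π(4.3400e-05 m)² = 5.917e-09 m²
R_3 = (4.72×10^-7)(2.51)/(5.917e-09) = 200.2 Ω
R_total = R_1 + R_2 + R_3 = 225 Ω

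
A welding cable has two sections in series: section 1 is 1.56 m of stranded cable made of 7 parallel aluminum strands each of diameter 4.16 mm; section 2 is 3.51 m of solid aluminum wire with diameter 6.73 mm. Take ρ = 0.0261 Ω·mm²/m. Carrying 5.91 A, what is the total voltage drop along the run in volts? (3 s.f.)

ρ = 0.0261 Ω·mm²/m = 2.61×10^-8 Ω·m
Section 1: A_strand = π(2.0800e-03)² = 1.359e-05 m²; R₁ = ρL/(N·A_s) = (2.61×10^-8)(1.56)/(7×1.359e-05) = 4.279×10^-4 Ω
Section 2: A = π(d/2)² = π(3.3650e-03 m)² = 3.557e-05 m²
R₂ = (2.61×10^-8)(3.51)/(3.557e-05) = 0.002575 Ω
R = R₁ + R₂ = 0.003003 Ω
V = IR = 5.91 × 0.003003 = 0.0177 V

0.0177 V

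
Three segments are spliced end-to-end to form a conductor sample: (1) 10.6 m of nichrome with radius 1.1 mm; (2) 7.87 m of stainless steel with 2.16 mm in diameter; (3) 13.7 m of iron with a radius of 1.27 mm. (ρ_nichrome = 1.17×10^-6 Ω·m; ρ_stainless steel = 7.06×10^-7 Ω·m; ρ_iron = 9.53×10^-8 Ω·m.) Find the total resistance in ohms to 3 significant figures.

Seg 1: A = πr² = π(1.1000e-03 m)² = 3.801e-06 m²
R_1 = (1.17×10^-6)(10.6)/(3.801e-06) = 3.263 Ω
Seg 2: A = π(d/2)² = π(1.0800e-03 m)² = 3.664e-06 m²
R_2 = (7.06×10^-7)(7.87)/(3.664e-06) = 1.516 Ω
Seg 3: A = πr² = π(1.2700e-03 m)² = 5.067e-06 m²
R_3 = (9.53×10^-8)(13.7)/(5.067e-06) = 0.2577 Ω
R_total = R_1 + R_2 + R_3 = 5.04 Ω

5.04 Ω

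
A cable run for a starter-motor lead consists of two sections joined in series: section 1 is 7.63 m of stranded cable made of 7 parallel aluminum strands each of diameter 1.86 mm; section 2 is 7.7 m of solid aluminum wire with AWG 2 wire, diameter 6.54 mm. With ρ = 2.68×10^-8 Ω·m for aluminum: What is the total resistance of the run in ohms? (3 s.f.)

0.0169 Ω

Section 1: A_strand = π(9.3000e-04)² = 2.717e-06 m²; R₁ = ρL/(N·A_s) = (2.68×10^-8)(7.63)/(7×2.717e-06) = 0.01075 Ω
Section 2: A = π(6.54/2 mm)² = π(3.2700e-03 m)² = 3.359e-05 m²
R₂ = (2.68×10^-8)(7.7)/(3.359e-05) = 0.006143 Ω
R = R₁ + R₂ = 0.0169 Ω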